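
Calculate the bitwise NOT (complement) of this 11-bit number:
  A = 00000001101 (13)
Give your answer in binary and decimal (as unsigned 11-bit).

Flip each bit (0->1, 1->0):
  00000001101
  11111110010

Answer: 11111110010 (2034)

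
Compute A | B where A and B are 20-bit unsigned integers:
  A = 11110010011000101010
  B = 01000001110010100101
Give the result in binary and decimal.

Apply | to each column (1 where either bit is 1):
  11110010011000101010
| 01000001110010100101
----------------------
  11110011111010101111

Answer: 11110011111010101111 (999087)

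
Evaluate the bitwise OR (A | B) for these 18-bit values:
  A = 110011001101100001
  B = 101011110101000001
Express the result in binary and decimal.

Apply | to each column (1 where either bit is 1):
  110011001101100001
| 101011110101000001
--------------------
  111011111101100001

Answer: 111011111101100001 (245601)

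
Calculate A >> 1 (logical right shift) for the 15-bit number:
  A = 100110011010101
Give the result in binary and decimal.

Logical shift right by 1: drop the bottom 1 bit(s), prepend 1 zero(s) on the left.
  100110011010101  ->  keep [10011001101010], discard [1], prepend 0
= 010011001101010

Answer: 010011001101010 (9834)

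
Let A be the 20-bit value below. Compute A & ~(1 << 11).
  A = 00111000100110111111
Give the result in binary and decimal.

Mask = ~(1 << 11) = 11111111011111111111
Bit 11 of A is 1, so AND-ing with the mask clears it to 0.
  00111000100110111111
& 11111111011111111111
----------------------
  00111000000110111111

Answer: 00111000000110111111 (229823)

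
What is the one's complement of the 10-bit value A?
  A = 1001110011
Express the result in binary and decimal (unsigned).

Flip each bit (0->1, 1->0):
  1001110011
  0110001100

Answer: 0110001100 (396)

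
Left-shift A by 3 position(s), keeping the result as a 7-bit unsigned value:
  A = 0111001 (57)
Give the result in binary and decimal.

Shift left by 3: drop the top 3 bit(s), append 3 zero(s) on the right.
  0111001  ->  discard [011], keep [1001], append 000
= 1001000

Answer: 1001000 (72)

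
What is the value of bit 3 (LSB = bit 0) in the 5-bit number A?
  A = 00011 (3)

Bit 3 is the 4th from the right.
  00011
   ^
That bit is 0.

Answer: 0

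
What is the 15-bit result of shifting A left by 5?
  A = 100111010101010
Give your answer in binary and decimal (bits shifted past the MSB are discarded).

Shift left by 5: drop the top 5 bit(s), append 5 zero(s) on the right.
  100111010101010  ->  discard [10011], keep [1010101010], append 00000
= 101010101000000

Answer: 101010101000000 (21824)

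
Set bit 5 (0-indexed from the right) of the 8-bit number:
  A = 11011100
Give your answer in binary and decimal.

Mask = 1 << 5 = 00100000
Bit 5 of A is 0, so OR-ing with the mask flips it to 1.
  11011100
| 00100000
----------
  11111100

Answer: 11111100 (252)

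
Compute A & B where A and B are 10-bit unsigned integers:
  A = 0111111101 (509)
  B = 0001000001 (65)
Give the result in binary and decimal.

Apply & to each column (1 only where both bits are 1):
  0111111101
& 0001000001
------------
  0001000001

Answer: 0001000001 (65)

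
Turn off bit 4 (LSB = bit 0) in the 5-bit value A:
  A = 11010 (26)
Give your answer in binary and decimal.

Mask = ~(1 << 4) = 01111
Bit 4 of A is 1, so AND-ing with the mask clears it to 0.
  11010
& 01111
-------
  01010

Answer: 01010 (10)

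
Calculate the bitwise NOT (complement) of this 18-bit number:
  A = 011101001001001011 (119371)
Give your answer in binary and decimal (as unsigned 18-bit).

Flip each bit (0->1, 1->0):
  011101001001001011
  100010110110110100

Answer: 100010110110110100 (142772)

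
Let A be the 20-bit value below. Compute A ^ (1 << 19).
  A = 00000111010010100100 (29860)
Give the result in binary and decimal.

Mask = 1 << 19 = 10000000000000000000
Bit 19 of A is 0; XOR with the mask flips it to 1.
  00000111010010100100
^ 10000000000000000000
----------------------
  10000111010010100100

Answer: 10000111010010100100 (554148)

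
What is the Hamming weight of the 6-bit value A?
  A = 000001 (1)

000001
1-bits at positions (from bit 0 = LSB): 0
Count = 1

Answer: 1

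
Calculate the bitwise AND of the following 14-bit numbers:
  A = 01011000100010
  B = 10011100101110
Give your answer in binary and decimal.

Apply & to each column (1 only where both bits are 1):
  01011000100010
& 10011100101110
----------------
  00011000100010

Answer: 00011000100010 (1570)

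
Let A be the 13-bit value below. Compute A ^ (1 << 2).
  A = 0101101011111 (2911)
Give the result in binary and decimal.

Mask = 1 << 2 = 0000000000100
Bit 2 of A is 1; XOR with the mask flips it to 0.
  0101101011111
^ 0000000000100
---------------
  0101101011011

Answer: 0101101011011 (2907)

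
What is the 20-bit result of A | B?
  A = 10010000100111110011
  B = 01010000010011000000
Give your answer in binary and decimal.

Apply | to each column (1 where either bit is 1):
  10010000100111110011
| 01010000010011000000
----------------------
  11010000110111110011

Answer: 11010000110111110011 (855539)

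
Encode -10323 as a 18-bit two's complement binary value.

1. Binary of +10323:  000010100001010011
2. Invert bits:     111101011110101100
3. Add 1:           111101011110101101

Answer: 111101011110101101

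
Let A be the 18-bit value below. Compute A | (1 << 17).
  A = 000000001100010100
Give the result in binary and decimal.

Mask = 1 << 17 = 100000000000000000
Bit 17 of A is 0, so OR-ing with the mask flips it to 1.
  000000001100010100
| 100000000000000000
--------------------
  100000001100010100

Answer: 100000001100010100 (131860)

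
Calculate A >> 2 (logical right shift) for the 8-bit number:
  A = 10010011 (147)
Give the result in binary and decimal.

Logical shift right by 2: drop the bottom 2 bit(s), prepend 2 zero(s) on the left.
  10010011  ->  keep [100100], discard [11], prepend 00
= 00100100

Answer: 00100100 (36)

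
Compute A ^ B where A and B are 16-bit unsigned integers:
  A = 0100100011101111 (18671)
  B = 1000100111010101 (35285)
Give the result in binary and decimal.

Apply ^ to each column (1 where bits differ):
  0100100011101111
^ 1000100111010101
------------------
  1100000100111010

Answer: 1100000100111010 (49466)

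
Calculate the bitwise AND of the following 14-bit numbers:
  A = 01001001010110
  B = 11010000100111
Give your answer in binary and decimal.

Apply & to each column (1 only where both bits are 1):
  01001001010110
& 11010000100111
----------------
  01000000000110

Answer: 01000000000110 (4102)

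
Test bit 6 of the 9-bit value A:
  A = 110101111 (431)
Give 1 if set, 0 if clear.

Bit 6 is the 7th from the right.
  110101111
    ^
That bit is 0.

Answer: 0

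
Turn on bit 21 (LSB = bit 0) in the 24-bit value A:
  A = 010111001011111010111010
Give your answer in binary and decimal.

Mask = 1 << 21 = 001000000000000000000000
Bit 21 of A is 0, so OR-ing with the mask flips it to 1.
  010111001011111010111010
| 001000000000000000000000
--------------------------
  011111001011111010111010

Answer: 011111001011111010111010 (8175290)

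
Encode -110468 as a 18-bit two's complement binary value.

1. Binary of +110468:  011010111110000100
2. Invert bits:     100101000001111011
3. Add 1:           100101000001111100

Answer: 100101000001111100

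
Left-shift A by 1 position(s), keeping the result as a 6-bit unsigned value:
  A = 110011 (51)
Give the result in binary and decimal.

Shift left by 1: drop the top 1 bit(s), append 1 zero(s) on the right.
  110011  ->  discard [1], keep [10011], append 0
= 100110

Answer: 100110 (38)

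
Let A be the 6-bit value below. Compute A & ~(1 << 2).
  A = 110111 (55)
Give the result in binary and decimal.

Mask = ~(1 << 2) = 111011
Bit 2 of A is 1, so AND-ing with the mask clears it to 0.
  110111
& 111011
--------
  110011

Answer: 110011 (51)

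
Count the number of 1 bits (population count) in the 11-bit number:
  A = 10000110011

10000110011
1-bits at positions (from bit 0 = LSB): 0, 1, 4, 5, 10
Count = 5

Answer: 5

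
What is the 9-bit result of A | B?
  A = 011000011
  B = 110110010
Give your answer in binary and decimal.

Apply | to each column (1 where either bit is 1):
  011000011
| 110110010
-----------
  111110011

Answer: 111110011 (499)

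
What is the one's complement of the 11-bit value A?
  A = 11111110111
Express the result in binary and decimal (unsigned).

Flip each bit (0->1, 1->0):
  11111110111
  00000001000

Answer: 00000001000 (8)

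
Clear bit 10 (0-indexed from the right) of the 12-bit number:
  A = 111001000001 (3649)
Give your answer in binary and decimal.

Mask = ~(1 << 10) = 101111111111
Bit 10 of A is 1, so AND-ing with the mask clears it to 0.
  111001000001
& 101111111111
--------------
  101001000001

Answer: 101001000001 (2625)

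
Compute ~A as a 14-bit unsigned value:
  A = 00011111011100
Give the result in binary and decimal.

Flip each bit (0->1, 1->0):
  00011111011100
  11100000100011

Answer: 11100000100011 (14371)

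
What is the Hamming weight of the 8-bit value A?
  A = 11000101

11000101
1-bits at positions (from bit 0 = LSB): 0, 2, 6, 7
Count = 4

Answer: 4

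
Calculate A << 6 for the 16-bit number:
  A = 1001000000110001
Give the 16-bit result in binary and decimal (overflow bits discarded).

Shift left by 6: drop the top 6 bit(s), append 6 zero(s) on the right.
  1001000000110001  ->  discard [100100], keep [0000110001], append 000000
= 0000110001000000

Answer: 0000110001000000 (3136)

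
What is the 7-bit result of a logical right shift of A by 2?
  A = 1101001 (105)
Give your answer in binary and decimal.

Logical shift right by 2: drop the bottom 2 bit(s), prepend 2 zero(s) on the left.
  1101001  ->  keep [11010], discard [01], prepend 00
= 0011010

Answer: 0011010 (26)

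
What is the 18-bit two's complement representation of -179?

1. Binary of +179:  000000000010110011
2. Invert bits:     111111111101001100
3. Add 1:           111111111101001101

Answer: 111111111101001101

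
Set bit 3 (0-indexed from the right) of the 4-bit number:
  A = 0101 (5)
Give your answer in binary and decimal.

Mask = 1 << 3 = 1000
Bit 3 of A is 0, so OR-ing with the mask flips it to 1.
  0101
| 1000
------
  1101

Answer: 1101 (13)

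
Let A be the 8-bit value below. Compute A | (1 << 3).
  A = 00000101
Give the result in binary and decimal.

Mask = 1 << 3 = 00001000
Bit 3 of A is 0, so OR-ing with the mask flips it to 1.
  00000101
| 00001000
----------
  00001101

Answer: 00001101 (13)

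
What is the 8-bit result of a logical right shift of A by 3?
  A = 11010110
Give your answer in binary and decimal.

Logical shift right by 3: drop the bottom 3 bit(s), prepend 3 zero(s) on the left.
  11010110  ->  keep [11010], discard [110], prepend 000
= 00011010

Answer: 00011010 (26)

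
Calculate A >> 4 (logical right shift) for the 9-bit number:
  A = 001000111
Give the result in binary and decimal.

Logical shift right by 4: drop the bottom 4 bit(s), prepend 4 zero(s) on the left.
  001000111  ->  keep [00100], discard [0111], prepend 0000
= 000000100

Answer: 000000100 (4)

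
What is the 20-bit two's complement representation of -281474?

1. Binary of +281474:  01000100101110000010
2. Invert bits:     10111011010001111101
3. Add 1:           10111011010001111110

Answer: 10111011010001111110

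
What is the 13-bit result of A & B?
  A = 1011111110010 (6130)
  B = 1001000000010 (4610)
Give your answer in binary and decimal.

Apply & to each column (1 only where both bits are 1):
  1011111110010
& 1001000000010
---------------
  1001000000010

Answer: 1001000000010 (4610)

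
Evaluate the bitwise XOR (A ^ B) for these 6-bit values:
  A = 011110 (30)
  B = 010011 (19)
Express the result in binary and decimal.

Apply ^ to each column (1 where bits differ):
  011110
^ 010011
--------
  001101

Answer: 001101 (13)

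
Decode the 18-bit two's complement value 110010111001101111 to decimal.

MSB is 1, so the value is negative. Find the magnitude:
1. Invert bits:  001101000110010000
2. Add 1:        001101000110010001  = 53649
3. Apply sign:   -53649

Answer: -53649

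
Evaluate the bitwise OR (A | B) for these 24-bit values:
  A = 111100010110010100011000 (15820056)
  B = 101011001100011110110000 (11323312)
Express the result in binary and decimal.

Apply | to each column (1 where either bit is 1):
  111100010110010100011000
| 101011001100011110110000
--------------------------
  111111011110011110111000

Answer: 111111011110011110111000 (16639928)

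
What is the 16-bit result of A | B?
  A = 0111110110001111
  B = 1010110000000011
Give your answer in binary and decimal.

Apply | to each column (1 where either bit is 1):
  0111110110001111
| 1010110000000011
------------------
  1111110110001111

Answer: 1111110110001111 (64911)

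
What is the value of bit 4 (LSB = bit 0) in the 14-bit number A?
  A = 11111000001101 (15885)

Bit 4 is the 5th from the right.
  11111000001101
           ^
That bit is 0.

Answer: 0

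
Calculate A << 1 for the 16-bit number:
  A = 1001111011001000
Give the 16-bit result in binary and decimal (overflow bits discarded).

Shift left by 1: drop the top 1 bit(s), append 1 zero(s) on the right.
  1001111011001000  ->  discard [1], keep [001111011001000], append 0
= 0011110110010000

Answer: 0011110110010000 (15760)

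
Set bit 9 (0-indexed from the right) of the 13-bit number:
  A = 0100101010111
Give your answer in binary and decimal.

Mask = 1 << 9 = 0001000000000
Bit 9 of A is 0, so OR-ing with the mask flips it to 1.
  0100101010111
| 0001000000000
---------------
  0101101010111

Answer: 0101101010111 (2903)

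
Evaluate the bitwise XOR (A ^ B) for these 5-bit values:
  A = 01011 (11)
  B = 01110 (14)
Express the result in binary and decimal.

Apply ^ to each column (1 where bits differ):
  01011
^ 01110
-------
  00101

Answer: 00101 (5)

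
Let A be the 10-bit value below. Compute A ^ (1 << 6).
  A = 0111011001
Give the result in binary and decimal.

Mask = 1 << 6 = 0001000000
Bit 6 of A is 1; XOR with the mask flips it to 0.
  0111011001
^ 0001000000
------------
  0110011001

Answer: 0110011001 (409)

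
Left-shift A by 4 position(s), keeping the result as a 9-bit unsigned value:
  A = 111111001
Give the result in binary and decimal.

Shift left by 4: drop the top 4 bit(s), append 4 zero(s) on the right.
  111111001  ->  discard [1111], keep [11001], append 0000
= 110010000

Answer: 110010000 (400)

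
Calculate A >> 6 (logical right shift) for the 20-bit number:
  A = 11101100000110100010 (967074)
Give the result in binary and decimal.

Logical shift right by 6: drop the bottom 6 bit(s), prepend 6 zero(s) on the left.
  11101100000110100010  ->  keep [11101100000110], discard [100010], prepend 000000
= 00000011101100000110

Answer: 00000011101100000110 (15110)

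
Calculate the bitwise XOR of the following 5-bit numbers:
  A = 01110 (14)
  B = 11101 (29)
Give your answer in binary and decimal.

Apply ^ to each column (1 where bits differ):
  01110
^ 11101
-------
  10011

Answer: 10011 (19)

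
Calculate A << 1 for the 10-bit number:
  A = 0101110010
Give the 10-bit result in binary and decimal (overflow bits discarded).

Shift left by 1: drop the top 1 bit(s), append 1 zero(s) on the right.
  0101110010  ->  discard [0], keep [101110010], append 0
= 1011100100

Answer: 1011100100 (740)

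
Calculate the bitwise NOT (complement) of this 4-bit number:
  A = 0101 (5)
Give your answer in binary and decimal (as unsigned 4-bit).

Flip each bit (0->1, 1->0):
  0101
  1010

Answer: 1010 (10)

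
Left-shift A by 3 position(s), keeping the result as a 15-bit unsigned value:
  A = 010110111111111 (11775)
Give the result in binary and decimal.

Shift left by 3: drop the top 3 bit(s), append 3 zero(s) on the right.
  010110111111111  ->  discard [010], keep [110111111111], append 000
= 110111111111000

Answer: 110111111111000 (28664)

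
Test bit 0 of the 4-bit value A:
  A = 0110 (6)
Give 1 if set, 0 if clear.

Bit 0 is the 1st from the right.
  0110
     ^
That bit is 0.

Answer: 0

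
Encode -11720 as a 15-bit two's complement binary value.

1. Binary of +11720:  010110111001000
2. Invert bits:     101001000110111
3. Add 1:           101001000111000

Answer: 101001000111000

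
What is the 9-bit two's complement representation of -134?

1. Binary of +134:  010000110
2. Invert bits:     101111001
3. Add 1:           101111010

Answer: 101111010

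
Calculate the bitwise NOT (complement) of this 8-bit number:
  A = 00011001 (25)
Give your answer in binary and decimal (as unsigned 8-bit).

Flip each bit (0->1, 1->0):
  00011001
  11100110

Answer: 11100110 (230)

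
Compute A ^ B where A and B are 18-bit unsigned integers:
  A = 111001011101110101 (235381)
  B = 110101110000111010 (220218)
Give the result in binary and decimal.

Apply ^ to each column (1 where bits differ):
  111001011101110101
^ 110101110000111010
--------------------
  001100101101001111

Answer: 001100101101001111 (52047)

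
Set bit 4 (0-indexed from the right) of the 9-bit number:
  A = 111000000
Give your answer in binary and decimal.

Mask = 1 << 4 = 000010000
Bit 4 of A is 0, so OR-ing with the mask flips it to 1.
  111000000
| 000010000
-----------
  111010000

Answer: 111010000 (464)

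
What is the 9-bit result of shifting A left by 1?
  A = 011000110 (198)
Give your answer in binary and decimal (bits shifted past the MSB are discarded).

Shift left by 1: drop the top 1 bit(s), append 1 zero(s) on the right.
  011000110  ->  discard [0], keep [11000110], append 0
= 110001100

Answer: 110001100 (396)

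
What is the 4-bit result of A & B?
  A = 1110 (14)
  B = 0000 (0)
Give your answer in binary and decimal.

Apply & to each column (1 only where both bits are 1):
  1110
& 0000
------
  0000

Answer: 0000 (0)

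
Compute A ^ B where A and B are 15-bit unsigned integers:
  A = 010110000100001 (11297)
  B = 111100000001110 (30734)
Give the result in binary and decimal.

Apply ^ to each column (1 where bits differ):
  010110000100001
^ 111100000001110
-----------------
  101010000101111

Answer: 101010000101111 (21551)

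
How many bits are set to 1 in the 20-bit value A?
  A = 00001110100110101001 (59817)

00001110100110101001
1-bits at positions (from bit 0 = LSB): 0, 3, 5, 7, 8, 11, 13, 14, 15
Count = 9

Answer: 9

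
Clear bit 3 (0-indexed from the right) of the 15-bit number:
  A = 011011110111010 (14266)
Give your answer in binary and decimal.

Mask = ~(1 << 3) = 111111111110111
Bit 3 of A is 1, so AND-ing with the mask clears it to 0.
  011011110111010
& 111111111110111
-----------------
  011011110110010

Answer: 011011110110010 (14258)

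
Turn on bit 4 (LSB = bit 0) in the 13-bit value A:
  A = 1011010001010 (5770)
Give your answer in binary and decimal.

Mask = 1 << 4 = 0000000010000
Bit 4 of A is 0, so OR-ing with the mask flips it to 1.
  1011010001010
| 0000000010000
---------------
  1011010011010

Answer: 1011010011010 (5786)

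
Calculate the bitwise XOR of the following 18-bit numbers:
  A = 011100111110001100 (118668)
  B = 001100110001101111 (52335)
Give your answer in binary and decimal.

Apply ^ to each column (1 where bits differ):
  011100111110001100
^ 001100110001101111
--------------------
  010000001111100011

Answer: 010000001111100011 (66531)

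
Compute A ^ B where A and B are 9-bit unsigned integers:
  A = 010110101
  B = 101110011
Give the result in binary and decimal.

Apply ^ to each column (1 where bits differ):
  010110101
^ 101110011
-----------
  111000110

Answer: 111000110 (454)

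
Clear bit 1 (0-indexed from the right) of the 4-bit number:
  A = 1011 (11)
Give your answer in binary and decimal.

Mask = ~(1 << 1) = 1101
Bit 1 of A is 1, so AND-ing with the mask clears it to 0.
  1011
& 1101
------
  1001

Answer: 1001 (9)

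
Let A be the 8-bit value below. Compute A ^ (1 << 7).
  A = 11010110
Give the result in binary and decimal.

Mask = 1 << 7 = 10000000
Bit 7 of A is 1; XOR with the mask flips it to 0.
  11010110
^ 10000000
----------
  01010110

Answer: 01010110 (86)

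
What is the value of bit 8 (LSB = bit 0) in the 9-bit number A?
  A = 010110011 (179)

Bit 8 is the 9th from the right.
  010110011
  ^
That bit is 0.

Answer: 0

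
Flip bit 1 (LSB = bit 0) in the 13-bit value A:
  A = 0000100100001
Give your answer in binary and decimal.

Mask = 1 << 1 = 0000000000010
Bit 1 of A is 0; XOR with the mask flips it to 1.
  0000100100001
^ 0000000000010
---------------
  0000100100011

Answer: 0000100100011 (291)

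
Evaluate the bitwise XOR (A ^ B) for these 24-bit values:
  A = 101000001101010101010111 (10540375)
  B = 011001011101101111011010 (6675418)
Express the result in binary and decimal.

Apply ^ to each column (1 where bits differ):
  101000001101010101010111
^ 011001011101101111011010
--------------------------
  110001010000111010001101

Answer: 110001010000111010001101 (12914317)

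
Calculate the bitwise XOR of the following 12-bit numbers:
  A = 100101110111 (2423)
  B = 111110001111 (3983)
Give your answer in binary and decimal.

Apply ^ to each column (1 where bits differ):
  100101110111
^ 111110001111
--------------
  011011111000

Answer: 011011111000 (1784)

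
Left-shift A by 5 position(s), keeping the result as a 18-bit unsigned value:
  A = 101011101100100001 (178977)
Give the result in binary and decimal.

Shift left by 5: drop the top 5 bit(s), append 5 zero(s) on the right.
  101011101100100001  ->  discard [10101], keep [1101100100001], append 00000
= 110110010000100000

Answer: 110110010000100000 (222240)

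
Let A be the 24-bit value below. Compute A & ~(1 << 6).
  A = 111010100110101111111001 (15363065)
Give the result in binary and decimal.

Mask = ~(1 << 6) = 111111111111111110111111
Bit 6 of A is 1, so AND-ing with the mask clears it to 0.
  111010100110101111111001
& 111111111111111110111111
--------------------------
  111010100110101110111001

Answer: 111010100110101110111001 (15363001)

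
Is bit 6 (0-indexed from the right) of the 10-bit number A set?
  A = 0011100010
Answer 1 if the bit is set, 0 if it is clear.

Bit 6 is the 7th from the right.
  0011100010
     ^
That bit is 1.

Answer: 1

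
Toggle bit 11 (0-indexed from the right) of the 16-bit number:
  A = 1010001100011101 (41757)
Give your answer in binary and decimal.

Mask = 1 << 11 = 0000100000000000
Bit 11 of A is 0; XOR with the mask flips it to 1.
  1010001100011101
^ 0000100000000000
------------------
  1010101100011101

Answer: 1010101100011101 (43805)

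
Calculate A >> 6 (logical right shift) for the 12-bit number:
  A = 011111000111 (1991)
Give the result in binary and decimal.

Logical shift right by 6: drop the bottom 6 bit(s), prepend 6 zero(s) on the left.
  011111000111  ->  keep [011111], discard [000111], prepend 000000
= 000000011111

Answer: 000000011111 (31)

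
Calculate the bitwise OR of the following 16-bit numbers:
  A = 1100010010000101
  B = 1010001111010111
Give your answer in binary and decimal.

Apply | to each column (1 where either bit is 1):
  1100010010000101
| 1010001111010111
------------------
  1110011111010111

Answer: 1110011111010111 (59351)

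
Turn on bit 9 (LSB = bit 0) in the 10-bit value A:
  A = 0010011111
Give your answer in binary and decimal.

Mask = 1 << 9 = 1000000000
Bit 9 of A is 0, so OR-ing with the mask flips it to 1.
  0010011111
| 1000000000
------------
  1010011111

Answer: 1010011111 (671)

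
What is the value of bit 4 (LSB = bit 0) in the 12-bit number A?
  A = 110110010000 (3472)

Bit 4 is the 5th from the right.
  110110010000
         ^
That bit is 1.

Answer: 1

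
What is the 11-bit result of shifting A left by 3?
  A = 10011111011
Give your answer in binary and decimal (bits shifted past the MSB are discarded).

Shift left by 3: drop the top 3 bit(s), append 3 zero(s) on the right.
  10011111011  ->  discard [100], keep [11111011], append 000
= 11111011000

Answer: 11111011000 (2008)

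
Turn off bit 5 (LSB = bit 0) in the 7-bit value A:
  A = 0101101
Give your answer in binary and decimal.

Mask = ~(1 << 5) = 1011111
Bit 5 of A is 1, so AND-ing with the mask clears it to 0.
  0101101
& 1011111
---------
  0001101

Answer: 0001101 (13)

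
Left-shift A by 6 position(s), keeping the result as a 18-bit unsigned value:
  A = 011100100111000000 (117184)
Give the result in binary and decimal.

Shift left by 6: drop the top 6 bit(s), append 6 zero(s) on the right.
  011100100111000000  ->  discard [011100], keep [100111000000], append 000000
= 100111000000000000

Answer: 100111000000000000 (159744)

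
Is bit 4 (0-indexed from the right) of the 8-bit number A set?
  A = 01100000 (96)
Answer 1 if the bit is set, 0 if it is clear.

Bit 4 is the 5th from the right.
  01100000
     ^
That bit is 0.

Answer: 0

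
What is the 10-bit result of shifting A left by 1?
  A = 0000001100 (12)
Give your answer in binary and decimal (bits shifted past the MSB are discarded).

Shift left by 1: drop the top 1 bit(s), append 1 zero(s) on the right.
  0000001100  ->  discard [0], keep [000001100], append 0
= 0000011000

Answer: 0000011000 (24)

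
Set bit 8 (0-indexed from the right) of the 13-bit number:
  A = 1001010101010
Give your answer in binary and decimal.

Mask = 1 << 8 = 0000100000000
Bit 8 of A is 0, so OR-ing with the mask flips it to 1.
  1001010101010
| 0000100000000
---------------
  1001110101010

Answer: 1001110101010 (5034)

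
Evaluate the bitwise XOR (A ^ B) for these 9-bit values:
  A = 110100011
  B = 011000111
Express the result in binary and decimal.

Apply ^ to each column (1 where bits differ):
  110100011
^ 011000111
-----------
  101100100

Answer: 101100100 (356)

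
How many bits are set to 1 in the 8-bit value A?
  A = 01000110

01000110
1-bits at positions (from bit 0 = LSB): 1, 2, 6
Count = 3

Answer: 3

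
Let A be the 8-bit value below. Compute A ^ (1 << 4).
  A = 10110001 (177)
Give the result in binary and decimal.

Mask = 1 << 4 = 00010000
Bit 4 of A is 1; XOR with the mask flips it to 0.
  10110001
^ 00010000
----------
  10100001

Answer: 10100001 (161)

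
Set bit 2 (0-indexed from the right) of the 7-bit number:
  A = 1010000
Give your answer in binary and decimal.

Mask = 1 << 2 = 0000100
Bit 2 of A is 0, so OR-ing with the mask flips it to 1.
  1010000
| 0000100
---------
  1010100

Answer: 1010100 (84)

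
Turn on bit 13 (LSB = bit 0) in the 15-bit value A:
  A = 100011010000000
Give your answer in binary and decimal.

Mask = 1 << 13 = 010000000000000
Bit 13 of A is 0, so OR-ing with the mask flips it to 1.
  100011010000000
| 010000000000000
-----------------
  110011010000000

Answer: 110011010000000 (26240)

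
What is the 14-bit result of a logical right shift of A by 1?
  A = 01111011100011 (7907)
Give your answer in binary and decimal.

Logical shift right by 1: drop the bottom 1 bit(s), prepend 1 zero(s) on the left.
  01111011100011  ->  keep [0111101110001], discard [1], prepend 0
= 00111101110001

Answer: 00111101110001 (3953)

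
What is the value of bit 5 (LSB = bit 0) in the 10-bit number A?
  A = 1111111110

Bit 5 is the 6th from the right.
  1111111110
      ^
That bit is 1.

Answer: 1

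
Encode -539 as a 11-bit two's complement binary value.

1. Binary of +539:  01000011011
2. Invert bits:     10111100100
3. Add 1:           10111100101

Answer: 10111100101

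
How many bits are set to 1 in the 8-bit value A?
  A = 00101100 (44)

00101100
1-bits at positions (from bit 0 = LSB): 2, 3, 5
Count = 3

Answer: 3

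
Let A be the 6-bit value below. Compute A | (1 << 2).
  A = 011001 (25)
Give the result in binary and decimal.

Mask = 1 << 2 = 000100
Bit 2 of A is 0, so OR-ing with the mask flips it to 1.
  011001
| 000100
--------
  011101

Answer: 011101 (29)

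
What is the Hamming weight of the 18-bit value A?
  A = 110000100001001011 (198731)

110000100001001011
1-bits at positions (from bit 0 = LSB): 0, 1, 3, 6, 11, 16, 17
Count = 7

Answer: 7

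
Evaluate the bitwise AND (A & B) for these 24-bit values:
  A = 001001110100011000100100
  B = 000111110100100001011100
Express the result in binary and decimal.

Apply & to each column (1 only where both bits are 1):
  001001110100011000100100
& 000111110100100001011100
--------------------------
  000001110100000000000100

Answer: 000001110100000000000100 (475140)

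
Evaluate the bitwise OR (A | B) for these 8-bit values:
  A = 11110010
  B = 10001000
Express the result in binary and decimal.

Apply | to each column (1 where either bit is 1):
  11110010
| 10001000
----------
  11111010

Answer: 11111010 (250)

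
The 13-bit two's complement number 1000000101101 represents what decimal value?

MSB is 1, so the value is negative. Find the magnitude:
1. Invert bits:  0111111010010
2. Add 1:        0111111010011  = 4051
3. Apply sign:   -4051

Answer: -4051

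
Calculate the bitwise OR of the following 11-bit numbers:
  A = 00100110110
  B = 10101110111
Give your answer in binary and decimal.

Apply | to each column (1 where either bit is 1):
  00100110110
| 10101110111
-------------
  10101110111

Answer: 10101110111 (1399)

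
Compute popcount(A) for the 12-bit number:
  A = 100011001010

100011001010
1-bits at positions (from bit 0 = LSB): 1, 3, 6, 7, 11
Count = 5

Answer: 5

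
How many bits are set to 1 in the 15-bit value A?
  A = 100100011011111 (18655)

100100011011111
1-bits at positions (from bit 0 = LSB): 0, 1, 2, 3, 4, 6, 7, 11, 14
Count = 9

Answer: 9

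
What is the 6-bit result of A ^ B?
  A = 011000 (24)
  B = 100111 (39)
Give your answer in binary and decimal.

Apply ^ to each column (1 where bits differ):
  011000
^ 100111
--------
  111111

Answer: 111111 (63)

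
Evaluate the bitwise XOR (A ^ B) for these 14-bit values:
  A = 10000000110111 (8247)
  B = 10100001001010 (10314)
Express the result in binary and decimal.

Apply ^ to each column (1 where bits differ):
  10000000110111
^ 10100001001010
----------------
  00100001111101

Answer: 00100001111101 (2173)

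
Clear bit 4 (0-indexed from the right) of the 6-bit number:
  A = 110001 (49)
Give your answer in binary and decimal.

Mask = ~(1 << 4) = 101111
Bit 4 of A is 1, so AND-ing with the mask clears it to 0.
  110001
& 101111
--------
  100001

Answer: 100001 (33)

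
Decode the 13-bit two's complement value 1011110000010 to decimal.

MSB is 1, so the value is negative. Find the magnitude:
1. Invert bits:  0100001111101
2. Add 1:        0100001111110  = 2174
3. Apply sign:   -2174

Answer: -2174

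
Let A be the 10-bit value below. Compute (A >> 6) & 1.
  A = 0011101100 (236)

Bit 6 is the 7th from the right.
  0011101100
     ^
That bit is 1.

Answer: 1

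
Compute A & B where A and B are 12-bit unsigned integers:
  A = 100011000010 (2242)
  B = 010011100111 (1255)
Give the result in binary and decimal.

Apply & to each column (1 only where both bits are 1):
  100011000010
& 010011100111
--------------
  000011000010

Answer: 000011000010 (194)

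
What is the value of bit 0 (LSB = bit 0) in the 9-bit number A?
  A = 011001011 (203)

Bit 0 is the 1st from the right.
  011001011
          ^
That bit is 1.

Answer: 1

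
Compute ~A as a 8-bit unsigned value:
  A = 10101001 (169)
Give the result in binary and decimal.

Flip each bit (0->1, 1->0):
  10101001
  01010110

Answer: 01010110 (86)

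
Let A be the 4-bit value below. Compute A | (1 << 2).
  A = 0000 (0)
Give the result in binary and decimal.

Mask = 1 << 2 = 0100
Bit 2 of A is 0, so OR-ing with the mask flips it to 1.
  0000
| 0100
------
  0100

Answer: 0100 (4)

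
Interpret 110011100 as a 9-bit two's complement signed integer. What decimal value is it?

MSB is 1, so the value is negative. Find the magnitude:
1. Invert bits:  001100011
2. Add 1:        001100100  = 100
3. Apply sign:   -100

Answer: -100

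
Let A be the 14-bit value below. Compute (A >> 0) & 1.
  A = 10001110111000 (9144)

Bit 0 is the 1st from the right.
  10001110111000
               ^
That bit is 0.

Answer: 0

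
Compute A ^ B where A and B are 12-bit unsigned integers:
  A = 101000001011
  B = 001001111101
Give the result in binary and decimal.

Apply ^ to each column (1 where bits differ):
  101000001011
^ 001001111101
--------------
  100001110110

Answer: 100001110110 (2166)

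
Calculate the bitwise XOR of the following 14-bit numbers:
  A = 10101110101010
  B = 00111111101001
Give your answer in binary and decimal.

Apply ^ to each column (1 where bits differ):
  10101110101010
^ 00111111101001
----------------
  10010001000011

Answer: 10010001000011 (9283)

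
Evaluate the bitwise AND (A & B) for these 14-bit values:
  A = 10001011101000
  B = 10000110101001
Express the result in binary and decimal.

Apply & to each column (1 only where both bits are 1):
  10001011101000
& 10000110101001
----------------
  10000010101000

Answer: 10000010101000 (8360)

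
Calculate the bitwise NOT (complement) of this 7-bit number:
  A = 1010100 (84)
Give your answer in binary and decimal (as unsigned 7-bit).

Flip each bit (0->1, 1->0):
  1010100
  0101011

Answer: 0101011 (43)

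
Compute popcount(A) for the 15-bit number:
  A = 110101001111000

110101001111000
1-bits at positions (from bit 0 = LSB): 3, 4, 5, 6, 9, 11, 13, 14
Count = 8

Answer: 8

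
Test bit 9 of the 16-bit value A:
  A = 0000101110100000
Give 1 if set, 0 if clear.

Bit 9 is the 10th from the right.
  0000101110100000
        ^
That bit is 1.

Answer: 1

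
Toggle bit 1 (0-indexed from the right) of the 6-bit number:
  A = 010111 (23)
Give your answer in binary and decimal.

Mask = 1 << 1 = 000010
Bit 1 of A is 1; XOR with the mask flips it to 0.
  010111
^ 000010
--------
  010101

Answer: 010101 (21)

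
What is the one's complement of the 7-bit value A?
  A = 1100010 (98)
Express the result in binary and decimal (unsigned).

Flip each bit (0->1, 1->0):
  1100010
  0011101

Answer: 0011101 (29)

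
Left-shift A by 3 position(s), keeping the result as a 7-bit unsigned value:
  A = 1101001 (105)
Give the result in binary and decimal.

Shift left by 3: drop the top 3 bit(s), append 3 zero(s) on the right.
  1101001  ->  discard [110], keep [1001], append 000
= 1001000

Answer: 1001000 (72)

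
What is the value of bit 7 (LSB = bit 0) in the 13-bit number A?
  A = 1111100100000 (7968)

Bit 7 is the 8th from the right.
  1111100100000
       ^
That bit is 0.

Answer: 0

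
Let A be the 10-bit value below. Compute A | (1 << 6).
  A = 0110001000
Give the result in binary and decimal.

Mask = 1 << 6 = 0001000000
Bit 6 of A is 0, so OR-ing with the mask flips it to 1.
  0110001000
| 0001000000
------------
  0111001000

Answer: 0111001000 (456)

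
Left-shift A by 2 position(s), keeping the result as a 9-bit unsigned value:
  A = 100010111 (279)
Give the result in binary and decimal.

Shift left by 2: drop the top 2 bit(s), append 2 zero(s) on the right.
  100010111  ->  discard [10], keep [0010111], append 00
= 001011100

Answer: 001011100 (92)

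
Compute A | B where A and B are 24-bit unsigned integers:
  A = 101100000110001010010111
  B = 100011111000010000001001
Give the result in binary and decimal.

Apply | to each column (1 where either bit is 1):
  101100000110001010010111
| 100011111000010000001001
--------------------------
  101111111110011010011111

Answer: 101111111110011010011111 (12576415)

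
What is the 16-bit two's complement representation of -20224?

1. Binary of +20224:  0100111100000000
2. Invert bits:     1011000011111111
3. Add 1:           1011000100000000

Answer: 1011000100000000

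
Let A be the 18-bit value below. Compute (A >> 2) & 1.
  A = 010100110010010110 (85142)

Bit 2 is the 3rd from the right.
  010100110010010110
                 ^
That bit is 1.

Answer: 1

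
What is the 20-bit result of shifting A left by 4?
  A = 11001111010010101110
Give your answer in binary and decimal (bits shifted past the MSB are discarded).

Shift left by 4: drop the top 4 bit(s), append 4 zero(s) on the right.
  11001111010010101110  ->  discard [1100], keep [1111010010101110], append 0000
= 11110100101011100000

Answer: 11110100101011100000 (1002208)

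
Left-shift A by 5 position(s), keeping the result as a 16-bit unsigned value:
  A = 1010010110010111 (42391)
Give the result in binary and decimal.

Shift left by 5: drop the top 5 bit(s), append 5 zero(s) on the right.
  1010010110010111  ->  discard [10100], keep [10110010111], append 00000
= 1011001011100000

Answer: 1011001011100000 (45792)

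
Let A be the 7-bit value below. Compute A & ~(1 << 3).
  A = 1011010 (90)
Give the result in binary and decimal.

Mask = ~(1 << 3) = 1110111
Bit 3 of A is 1, so AND-ing with the mask clears it to 0.
  1011010
& 1110111
---------
  1010010

Answer: 1010010 (82)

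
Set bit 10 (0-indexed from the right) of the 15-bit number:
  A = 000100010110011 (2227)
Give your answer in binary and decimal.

Mask = 1 << 10 = 000010000000000
Bit 10 of A is 0, so OR-ing with the mask flips it to 1.
  000100010110011
| 000010000000000
-----------------
  000110010110011

Answer: 000110010110011 (3251)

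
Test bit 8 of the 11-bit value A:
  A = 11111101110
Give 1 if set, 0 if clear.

Bit 8 is the 9th from the right.
  11111101110
    ^
That bit is 1.

Answer: 1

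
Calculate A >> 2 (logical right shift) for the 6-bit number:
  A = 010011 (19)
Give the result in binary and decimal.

Logical shift right by 2: drop the bottom 2 bit(s), prepend 2 zero(s) on the left.
  010011  ->  keep [0100], discard [11], prepend 00
= 000100

Answer: 000100 (4)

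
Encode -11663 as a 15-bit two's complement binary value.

1. Binary of +11663:  010110110001111
2. Invert bits:     101001001110000
3. Add 1:           101001001110001

Answer: 101001001110001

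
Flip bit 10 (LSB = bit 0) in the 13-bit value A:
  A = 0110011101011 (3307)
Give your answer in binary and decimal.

Mask = 1 << 10 = 0010000000000
Bit 10 of A is 1; XOR with the mask flips it to 0.
  0110011101011
^ 0010000000000
---------------
  0100011101011

Answer: 0100011101011 (2283)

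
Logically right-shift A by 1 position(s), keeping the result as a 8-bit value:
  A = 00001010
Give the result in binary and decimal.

Logical shift right by 1: drop the bottom 1 bit(s), prepend 1 zero(s) on the left.
  00001010  ->  keep [0000101], discard [0], prepend 0
= 00000101

Answer: 00000101 (5)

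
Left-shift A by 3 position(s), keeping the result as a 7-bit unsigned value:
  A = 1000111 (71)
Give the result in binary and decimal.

Shift left by 3: drop the top 3 bit(s), append 3 zero(s) on the right.
  1000111  ->  discard [100], keep [0111], append 000
= 0111000

Answer: 0111000 (56)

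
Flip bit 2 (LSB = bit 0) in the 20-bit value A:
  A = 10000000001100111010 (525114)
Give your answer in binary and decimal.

Mask = 1 << 2 = 00000000000000000100
Bit 2 of A is 0; XOR with the mask flips it to 1.
  10000000001100111010
^ 00000000000000000100
----------------------
  10000000001100111110

Answer: 10000000001100111110 (525118)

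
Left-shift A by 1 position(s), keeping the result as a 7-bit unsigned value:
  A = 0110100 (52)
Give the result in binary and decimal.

Shift left by 1: drop the top 1 bit(s), append 1 zero(s) on the right.
  0110100  ->  discard [0], keep [110100], append 0
= 1101000

Answer: 1101000 (104)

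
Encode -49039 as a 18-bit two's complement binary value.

1. Binary of +49039:  001011111110001111
2. Invert bits:     110100000001110000
3. Add 1:           110100000001110001

Answer: 110100000001110001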